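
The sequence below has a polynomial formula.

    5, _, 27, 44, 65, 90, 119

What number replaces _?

14

Using the last 5 terms:
D1: 17, 21, 25, 29
D2: 4, 4, 4
Constant second difference = 4.
Extend backward: 17 − 4 = 13;  27 − 13 = 14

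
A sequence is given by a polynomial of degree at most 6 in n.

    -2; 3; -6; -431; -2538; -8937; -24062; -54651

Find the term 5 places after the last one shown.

5, -9, -425, -2107, -6399, -15125, -30589
-14, -416, -1682, -4292, -8726, -15464
-402, -1266, -2610, -4434, -6738
-864, -1344, -1824, -2304
-480, -480, -480
Fifth differences constant at -480.
-2304 − 480 = -2784;  -6738 − 2784 = -9522;  -15464 − 9522 = -24986;  -30589 − 24986 = -55575;  -54651 − 55575 = -110226
-2784 − 480 = -3264;  -9522 − 3264 = -12786;  -24986 − 12786 = -37772;  -55575 − 37772 = -93347;  -110226 − 93347 = -203573
-3264 − 480 = -3744;  -12786 − 3744 = -16530;  -37772 − 16530 = -54302;  -93347 − 54302 = -147649;  -203573 − 147649 = -351222
-3744 − 480 = -4224;  -16530 − 4224 = -20754;  -54302 − 20754 = -75056;  -147649 − 75056 = -222705;  -351222 − 222705 = -573927
-4224 − 480 = -4704;  -20754 − 4704 = -25458;  -75056 − 25458 = -100514;  -222705 − 100514 = -323219;  -573927 − 323219 = -897146

-897146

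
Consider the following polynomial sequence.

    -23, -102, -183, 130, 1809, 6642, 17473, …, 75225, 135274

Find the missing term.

38442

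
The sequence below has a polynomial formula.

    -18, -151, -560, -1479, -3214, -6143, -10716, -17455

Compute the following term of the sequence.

-133, -409, -919, -1735, -2929, -4573, -6739
-276, -510, -816, -1194, -1644, -2166
-234, -306, -378, -450, -522
-72, -72, -72, -72
The fourth differences are constant (-72).
-522 − 72 = -594;  -2166 − 594 = -2760;  -6739 − 2760 = -9499;  -17455 − 9499 = -26954

-26954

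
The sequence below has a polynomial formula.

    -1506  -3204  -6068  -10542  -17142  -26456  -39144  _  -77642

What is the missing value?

Using the first 7 terms:
-1698, -2864, -4474, -6600, -9314, -12688
-1166, -1610, -2126, -2714, -3374
-444, -516, -588, -660
-72, -72, -72
Constant fourth difference = -72.
Extend forward: -660 − 72 = -732;  -3374 − 732 = -4106;  -12688 − 4106 = -16794;  -39144 − 16794 = -55938

-55938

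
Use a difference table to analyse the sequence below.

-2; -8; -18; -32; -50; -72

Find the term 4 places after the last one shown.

-200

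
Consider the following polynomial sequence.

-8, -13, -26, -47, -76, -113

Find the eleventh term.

-5  -13  -21  -29  -37
-8  -8  -8  -8
The second differences are constant (-8).
-37 − 8 = -45;  -113 − 45 = -158
-45 − 8 = -53;  -158 − 53 = -211
-53 − 8 = -61;  -211 − 61 = -272
-61 − 8 = -69;  -272 − 69 = -341
-69 − 8 = -77;  -341 − 77 = -418

-418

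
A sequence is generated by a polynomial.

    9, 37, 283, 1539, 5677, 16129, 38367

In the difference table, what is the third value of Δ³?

3432

First differences: 28, 246, 1256, 4138, 10452, 22238
Second differences: 218, 1010, 2882, 6314, 11786
Third differences: 792, 1872, 3432, 5472
Fourth differences: 1080, 1560, 2040
Fifth differences: 480, 480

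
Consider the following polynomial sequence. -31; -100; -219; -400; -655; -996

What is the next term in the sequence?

D1: -69  -119  -181  -255  -341
D2: -50  -62  -74  -86
D3: -12  -12  -12
Third differences constant at -12.
-86 − 12 = -98;  -341 − 98 = -439;  -996 − 439 = -1435

-1435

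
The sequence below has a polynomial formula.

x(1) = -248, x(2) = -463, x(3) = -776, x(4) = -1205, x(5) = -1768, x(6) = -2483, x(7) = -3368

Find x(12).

D1: -215, -313, -429, -563, -715, -885
D2: -98, -116, -134, -152, -170
D3: -18, -18, -18, -18
The third differences are constant (-18).
-170 − 18 = -188;  -885 − 188 = -1073;  -3368 − 1073 = -4441
-188 − 18 = -206;  -1073 − 206 = -1279;  -4441 − 1279 = -5720
-206 − 18 = -224;  -1279 − 224 = -1503;  -5720 − 1503 = -7223
-224 − 18 = -242;  -1503 − 242 = -1745;  -7223 − 1745 = -8968
-242 − 18 = -260;  -1745 − 260 = -2005;  -8968 − 2005 = -10973

-10973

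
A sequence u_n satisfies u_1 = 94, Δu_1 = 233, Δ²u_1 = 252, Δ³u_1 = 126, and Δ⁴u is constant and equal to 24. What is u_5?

Build the table forward from the leading diagonal:
Fourth differences: 24, 24, 24, 24, 24
Third differences: 126, 150, 174, 198, 222
Second differences: 252, 378, 528, 702, 900
First differences: 233, 485, 863, 1391, 2093
u: 94, 327, 812, 1675, 3066

3066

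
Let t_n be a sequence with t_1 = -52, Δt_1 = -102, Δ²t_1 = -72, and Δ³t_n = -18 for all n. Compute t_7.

-2104

Build the table forward from the leading diagonal:
Third differences: -18, -18, -18, -18, -18, -18, -18
Second differences: -72, -90, -108, -126, -144, -162, -180
First differences: -102, -174, -264, -372, -498, -642, -804
t: -52, -154, -328, -592, -964, -1462, -2104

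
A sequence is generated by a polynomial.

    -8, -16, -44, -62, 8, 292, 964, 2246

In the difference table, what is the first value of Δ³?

D1: -8, -28, -18, 70, 284, 672, 1282
D2: -20, 10, 88, 214, 388, 610
D3: 30, 78, 126, 174, 222
D4: 48, 48, 48, 48

30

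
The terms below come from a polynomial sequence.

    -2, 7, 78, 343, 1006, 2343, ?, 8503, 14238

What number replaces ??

Using the first 6 terms:
Δ: 9, 71, 265, 663, 1337
Δ²: 62, 194, 398, 674
Δ³: 132, 204, 276
Δ⁴: 72, 72
Constant fourth difference = 72.
Extend forward: 276 + 72 = 348;  674 + 348 = 1022;  1337 + 1022 = 2359;  2343 + 2359 = 4702

4702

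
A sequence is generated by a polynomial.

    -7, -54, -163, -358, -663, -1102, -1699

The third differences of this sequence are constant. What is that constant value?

First differences: -47, -109, -195, -305, -439, -597
Second differences: -62, -86, -110, -134, -158
Third differences: -24, -24, -24, -24

-24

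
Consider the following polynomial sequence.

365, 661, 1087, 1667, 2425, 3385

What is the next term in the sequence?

D1: 296  426  580  758  960
D2: 130  154  178  202
D3: 24  24  24
The third differences are constant (24).
202 + 24 = 226;  960 + 226 = 1186;  3385 + 1186 = 4571

4571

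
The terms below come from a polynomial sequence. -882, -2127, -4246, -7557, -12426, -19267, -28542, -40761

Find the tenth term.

-76311

-1245  -2119  -3311  -4869  -6841  -9275  -12219
-874  -1192  -1558  -1972  -2434  -2944
-318  -366  -414  -462  -510
-48  -48  -48  -48
The fourth differences are constant (-48).
-510 − 48 = -558;  -2944 − 558 = -3502;  -12219 − 3502 = -15721;  -40761 − 15721 = -56482
-558 − 48 = -606;  -3502 − 606 = -4108;  -15721 − 4108 = -19829;  -56482 − 19829 = -76311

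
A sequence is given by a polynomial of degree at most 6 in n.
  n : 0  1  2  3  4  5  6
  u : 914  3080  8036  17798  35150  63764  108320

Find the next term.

174626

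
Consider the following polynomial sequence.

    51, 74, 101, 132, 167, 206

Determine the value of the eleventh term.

Δ: 23  27  31  35  39
Δ²: 4  4  4  4
Constant second difference = 4, so extend:
39 + 4 = 43;  206 + 43 = 249
43 + 4 = 47;  249 + 47 = 296
47 + 4 = 51;  296 + 51 = 347
51 + 4 = 55;  347 + 55 = 402
55 + 4 = 59;  402 + 59 = 461

461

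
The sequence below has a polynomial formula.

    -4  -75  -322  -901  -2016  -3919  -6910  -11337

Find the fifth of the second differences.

-1088

First differences: -71, -247, -579, -1115, -1903, -2991, -4427
Second differences: -176, -332, -536, -788, -1088, -1436
Third differences: -156, -204, -252, -300, -348
Fourth differences: -48, -48, -48, -48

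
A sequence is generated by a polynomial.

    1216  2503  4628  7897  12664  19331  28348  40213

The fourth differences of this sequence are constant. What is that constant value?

48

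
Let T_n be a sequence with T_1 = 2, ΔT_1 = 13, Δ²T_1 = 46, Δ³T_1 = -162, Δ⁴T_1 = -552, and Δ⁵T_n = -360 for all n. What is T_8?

Build the table forward from the leading diagonal:
Δ⁵: -360  -360  -360  -360  -360  -360  -360  -360
Δ⁴: -552  -912  -1272  -1632  -1992  -2352  -2712  -3072
Δ³: -162  -714  -1626  -2898  -4530  -6522  -8874  -11586
Δ²: 46  -116  -830  -2456  -5354  -9884  -16406  -25280
Δ: 13  59  -57  -887  -3343  -8697  -18581  -34987
T: 2  15  74  17  -870  -4213  -12910  -31491

-31491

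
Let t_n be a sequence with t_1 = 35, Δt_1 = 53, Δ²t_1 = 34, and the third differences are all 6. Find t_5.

475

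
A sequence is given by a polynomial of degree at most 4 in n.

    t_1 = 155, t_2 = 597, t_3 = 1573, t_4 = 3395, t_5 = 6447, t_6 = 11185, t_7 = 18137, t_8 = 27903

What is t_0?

7

First differences: 442  976  1822  3052  4738  6952  9766
Second differences: 534  846  1230  1686  2214  2814
Third differences: 312  384  456  528  600
Fourth differences: 72  72  72  72
The fourth differences are constant at 72.
Work back: 312 − 72 = 240;  534 − 240 = 294;  442 − 294 = 148;  155 − 148 = 7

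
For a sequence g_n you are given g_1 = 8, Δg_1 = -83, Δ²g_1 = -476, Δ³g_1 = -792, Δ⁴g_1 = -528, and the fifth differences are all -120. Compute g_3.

Build the table forward from the leading diagonal:
Δ⁵: -120  -120  -120
Δ⁴: -528  -648  -768
Δ³: -792  -1320  -1968
Δ²: -476  -1268  -2588
Δ: -83  -559  -1827
g: 8  -75  -634

-634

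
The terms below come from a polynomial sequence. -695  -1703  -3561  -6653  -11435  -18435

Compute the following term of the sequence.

D1: -1008, -1858, -3092, -4782, -7000
D2: -850, -1234, -1690, -2218
D3: -384, -456, -528
D4: -72, -72
Constant fourth difference = -72, so extend:
-528 − 72 = -600;  -2218 − 600 = -2818;  -7000 − 2818 = -9818;  -18435 − 9818 = -28253

-28253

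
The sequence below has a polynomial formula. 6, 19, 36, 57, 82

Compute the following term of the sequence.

13 , 17 , 21 , 25
4 , 4 , 4
The second differences are constant (4).
25 + 4 = 29;  82 + 29 = 111

111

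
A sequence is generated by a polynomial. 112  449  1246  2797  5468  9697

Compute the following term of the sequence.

Δ: 337, 797, 1551, 2671, 4229
Δ²: 460, 754, 1120, 1558
Δ³: 294, 366, 438
Δ⁴: 72, 72
Fourth differences constant at 72.
438 + 72 = 510;  1558 + 510 = 2068;  4229 + 2068 = 6297;  9697 + 6297 = 15994

15994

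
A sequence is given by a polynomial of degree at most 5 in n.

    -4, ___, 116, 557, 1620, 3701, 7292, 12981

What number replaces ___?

-3

Using the last 6 terms:
Δ: 441, 1063, 2081, 3591, 5689
Δ²: 622, 1018, 1510, 2098
Δ³: 396, 492, 588
Δ⁴: 96, 96
Constant fourth difference = 96.
Extend backward: 396 − 96 = 300;  622 − 300 = 322;  441 − 322 = 119;  116 − 119 = -3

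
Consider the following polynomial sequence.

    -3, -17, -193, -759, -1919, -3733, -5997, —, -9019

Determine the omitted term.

-8123

Using the first 7 terms:
Δ: -14  -176  -566  -1160  -1814  -2264
Δ²: -162  -390  -594  -654  -450
Δ³: -228  -204  -60  204
Δ⁴: 24  144  264
Δ⁵: 120  120
Constant fifth difference = 120.
Extend forward: 264 + 120 = 384;  204 + 384 = 588;  -450 + 588 = 138;  -2264 + 138 = -2126;  -5997 − 2126 = -8123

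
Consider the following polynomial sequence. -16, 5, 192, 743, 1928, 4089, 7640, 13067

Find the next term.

First differences: 21, 187, 551, 1185, 2161, 3551, 5427
Second differences: 166, 364, 634, 976, 1390, 1876
Third differences: 198, 270, 342, 414, 486
Fourth differences: 72, 72, 72, 72
The fourth differences are constant (72).
486 + 72 = 558;  1876 + 558 = 2434;  5427 + 2434 = 7861;  13067 + 7861 = 20928

20928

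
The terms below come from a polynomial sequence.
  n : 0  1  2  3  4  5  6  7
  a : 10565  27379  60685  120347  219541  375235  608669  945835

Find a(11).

D1: 16814 , 33306 , 59662 , 99194 , 155694 , 233434 , 337166
D2: 16492 , 26356 , 39532 , 56500 , 77740 , 103732
D3: 9864 , 13176 , 16968 , 21240 , 25992
D4: 3312 , 3792 , 4272 , 4752
D5: 480 , 480 , 480
Constant fifth difference = 480, so extend:
4752 + 480 = 5232;  25992 + 5232 = 31224;  103732 + 31224 = 134956;  337166 + 134956 = 472122;  945835 + 472122 = 1417957
5232 + 480 = 5712;  31224 + 5712 = 36936;  134956 + 36936 = 171892;  472122 + 171892 = 644014;  1417957 + 644014 = 2061971
5712 + 480 = 6192;  36936 + 6192 = 43128;  171892 + 43128 = 215020;  644014 + 215020 = 859034;  2061971 + 859034 = 2921005
6192 + 480 = 6672;  43128 + 6672 = 49800;  215020 + 49800 = 264820;  859034 + 264820 = 1123854;  2921005 + 1123854 = 4044859

4044859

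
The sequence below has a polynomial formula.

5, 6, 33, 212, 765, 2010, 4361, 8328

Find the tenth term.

D1: 1, 27, 179, 553, 1245, 2351, 3967
D2: 26, 152, 374, 692, 1106, 1616
D3: 126, 222, 318, 414, 510
D4: 96, 96, 96, 96
Constant fourth difference = 96, so extend:
510 + 96 = 606;  1616 + 606 = 2222;  3967 + 2222 = 6189;  8328 + 6189 = 14517
606 + 96 = 702;  2222 + 702 = 2924;  6189 + 2924 = 9113;  14517 + 9113 = 23630

23630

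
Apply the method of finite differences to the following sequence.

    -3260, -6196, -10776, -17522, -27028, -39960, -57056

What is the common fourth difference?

-72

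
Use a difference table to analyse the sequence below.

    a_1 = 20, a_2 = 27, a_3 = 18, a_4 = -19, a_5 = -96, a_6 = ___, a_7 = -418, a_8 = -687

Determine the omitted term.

-225

Using the first 5 terms:
Δ: 7  -9  -37  -77
Δ²: -16  -28  -40
Δ³: -12  -12
Constant third difference = -12.
Extend forward: -40 − 12 = -52;  -77 − 52 = -129;  -96 − 129 = -225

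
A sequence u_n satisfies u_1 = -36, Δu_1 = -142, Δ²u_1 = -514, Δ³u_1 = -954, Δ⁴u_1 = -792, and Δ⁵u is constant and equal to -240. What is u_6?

Build the table forward from the leading diagonal:
D5: -240, -240, -240, -240, -240, -240
D4: -792, -1032, -1272, -1512, -1752, -1992
D3: -954, -1746, -2778, -4050, -5562, -7314
D2: -514, -1468, -3214, -5992, -10042, -15604
D1: -142, -656, -2124, -5338, -11330, -21372
u: -36, -178, -834, -2958, -8296, -19626

-19626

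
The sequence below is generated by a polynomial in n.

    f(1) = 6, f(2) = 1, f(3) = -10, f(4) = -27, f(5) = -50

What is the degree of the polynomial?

2

Δ: -5, -11, -17, -23
Δ²: -6, -6, -6
The second differences are constant, so the polynomial has degree 2.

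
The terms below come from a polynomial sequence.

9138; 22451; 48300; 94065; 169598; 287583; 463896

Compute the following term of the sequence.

717965

Δ: 13313, 25849, 45765, 75533, 117985, 176313
Δ²: 12536, 19916, 29768, 42452, 58328
Δ³: 7380, 9852, 12684, 15876
Δ⁴: 2472, 2832, 3192
Δ⁵: 360, 360
The fifth differences are constant (360).
3192 + 360 = 3552;  15876 + 3552 = 19428;  58328 + 19428 = 77756;  176313 + 77756 = 254069;  463896 + 254069 = 717965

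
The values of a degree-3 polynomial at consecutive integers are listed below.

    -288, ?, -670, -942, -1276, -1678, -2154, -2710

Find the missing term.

Using the last 6 terms:
-272, -334, -402, -476, -556
-62, -68, -74, -80
-6, -6, -6
Constant third difference = -6.
Extend backward: -62 + 6 = -56;  -272 + 56 = -216;  -670 + 216 = -454

-454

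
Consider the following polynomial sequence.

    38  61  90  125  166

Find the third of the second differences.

Δ: 23, 29, 35, 41
Δ²: 6, 6, 6

6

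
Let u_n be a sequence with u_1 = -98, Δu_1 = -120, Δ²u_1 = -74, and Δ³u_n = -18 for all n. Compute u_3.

Build the table forward from the leading diagonal:
Δ³: -18  -18  -18
Δ²: -74  -92  -110
Δ: -120  -194  -286
u: -98  -218  -412

-412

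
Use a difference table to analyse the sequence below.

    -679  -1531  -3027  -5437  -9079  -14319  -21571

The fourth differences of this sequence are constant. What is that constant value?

-48

Δ: -852, -1496, -2410, -3642, -5240, -7252
Δ²: -644, -914, -1232, -1598, -2012
Δ³: -270, -318, -366, -414
Δ⁴: -48, -48, -48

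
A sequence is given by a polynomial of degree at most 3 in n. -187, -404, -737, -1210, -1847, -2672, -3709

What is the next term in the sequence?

Δ: -217 , -333 , -473 , -637 , -825 , -1037
Δ²: -116 , -140 , -164 , -188 , -212
Δ³: -24 , -24 , -24 , -24
The third differences are constant (-24).
-212 − 24 = -236;  -1037 − 236 = -1273;  -3709 − 1273 = -4982

-4982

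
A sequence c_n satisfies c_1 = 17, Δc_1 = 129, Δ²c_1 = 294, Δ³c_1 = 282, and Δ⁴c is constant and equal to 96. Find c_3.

569

Build the table forward from the leading diagonal:
Fourth differences: 96, 96, 96
Third differences: 282, 378, 474
Second differences: 294, 576, 954
First differences: 129, 423, 999
c: 17, 146, 569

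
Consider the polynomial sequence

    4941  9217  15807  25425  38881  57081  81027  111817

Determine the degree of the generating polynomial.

4276, 6590, 9618, 13456, 18200, 23946, 30790
2314, 3028, 3838, 4744, 5746, 6844
714, 810, 906, 1002, 1098
96, 96, 96, 96
The fourth differences are constant, so the polynomial has degree 4.

4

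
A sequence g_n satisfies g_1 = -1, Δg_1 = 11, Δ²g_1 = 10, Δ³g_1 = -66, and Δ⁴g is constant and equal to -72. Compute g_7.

Build the table forward from the leading diagonal:
D4: -72, -72, -72, -72, -72, -72, -72
D3: -66, -138, -210, -282, -354, -426, -498
D2: 10, -56, -194, -404, -686, -1040, -1466
D1: 11, 21, -35, -229, -633, -1319, -2359
g: -1, 10, 31, -4, -233, -866, -2185

-2185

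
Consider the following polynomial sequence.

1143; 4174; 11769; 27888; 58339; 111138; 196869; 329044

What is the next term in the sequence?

524463

D1: 3031 , 7595 , 16119 , 30451 , 52799 , 85731 , 132175
D2: 4564 , 8524 , 14332 , 22348 , 32932 , 46444
D3: 3960 , 5808 , 8016 , 10584 , 13512
D4: 1848 , 2208 , 2568 , 2928
D5: 360 , 360 , 360
The fifth differences are constant (360).
2928 + 360 = 3288;  13512 + 3288 = 16800;  46444 + 16800 = 63244;  132175 + 63244 = 195419;  329044 + 195419 = 524463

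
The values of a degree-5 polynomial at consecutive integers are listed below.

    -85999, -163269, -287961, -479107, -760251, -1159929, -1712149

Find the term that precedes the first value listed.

-77270  -124692  -191146  -281144  -399678  -552220
-47422  -66454  -89998  -118534  -152542
-19032  -23544  -28536  -34008
-4512  -4992  -5472
-480  -480
The fifth differences are constant at -480.
Work back: -4512 + 480 = -4032;  -19032 + 4032 = -15000;  -47422 + 15000 = -32422;  -77270 + 32422 = -44848;  -85999 + 44848 = -41151

-41151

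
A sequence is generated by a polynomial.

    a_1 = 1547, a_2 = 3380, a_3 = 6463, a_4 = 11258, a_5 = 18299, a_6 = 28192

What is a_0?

1833  3083  4795  7041  9893
1250  1712  2246  2852
462  534  606
72  72
The fourth differences are constant at 72.
Work back: 462 − 72 = 390;  1250 − 390 = 860;  1833 − 860 = 973;  1547 − 973 = 574

574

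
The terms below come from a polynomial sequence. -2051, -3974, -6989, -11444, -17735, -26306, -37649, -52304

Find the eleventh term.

-122261

Δ: -1923, -3015, -4455, -6291, -8571, -11343, -14655
Δ²: -1092, -1440, -1836, -2280, -2772, -3312
Δ³: -348, -396, -444, -492, -540
Δ⁴: -48, -48, -48, -48
Constant fourth difference = -48, so extend:
-540 − 48 = -588;  -3312 − 588 = -3900;  -14655 − 3900 = -18555;  -52304 − 18555 = -70859
-588 − 48 = -636;  -3900 − 636 = -4536;  -18555 − 4536 = -23091;  -70859 − 23091 = -93950
-636 − 48 = -684;  -4536 − 684 = -5220;  -23091 − 5220 = -28311;  -93950 − 28311 = -122261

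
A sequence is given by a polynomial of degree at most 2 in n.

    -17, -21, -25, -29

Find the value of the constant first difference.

-4

Δ: -4, -4, -4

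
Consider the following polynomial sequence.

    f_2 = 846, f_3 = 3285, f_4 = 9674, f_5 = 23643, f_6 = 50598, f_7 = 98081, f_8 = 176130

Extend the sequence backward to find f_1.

143

Δ: 2439, 6389, 13969, 26955, 47483, 78049
Δ²: 3950, 7580, 12986, 20528, 30566
Δ³: 3630, 5406, 7542, 10038
Δ⁴: 1776, 2136, 2496
Δ⁵: 360, 360
The fifth differences are constant at 360.
Work back: 1776 − 360 = 1416;  3630 − 1416 = 2214;  3950 − 2214 = 1736;  2439 − 1736 = 703;  846 − 703 = 143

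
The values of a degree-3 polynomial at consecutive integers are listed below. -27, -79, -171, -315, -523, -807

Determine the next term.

-1179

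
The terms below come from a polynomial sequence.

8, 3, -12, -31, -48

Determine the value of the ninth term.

Δ: -5, -15, -19, -17
Δ²: -10, -4, 2
Δ³: 6, 6
The third differences are constant (6).
2 + 6 = 8;  -17 + 8 = -9;  -48 − 9 = -57
8 + 6 = 14;  -9 + 14 = 5;  -57 + 5 = -52
14 + 6 = 20;  5 + 20 = 25;  -52 + 25 = -27
20 + 6 = 26;  25 + 26 = 51;  -27 + 51 = 24

24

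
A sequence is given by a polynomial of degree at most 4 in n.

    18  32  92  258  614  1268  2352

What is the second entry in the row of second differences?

106

Δ: 14, 60, 166, 356, 654, 1084
Δ²: 46, 106, 190, 298, 430
Δ³: 60, 84, 108, 132
Δ⁴: 24, 24, 24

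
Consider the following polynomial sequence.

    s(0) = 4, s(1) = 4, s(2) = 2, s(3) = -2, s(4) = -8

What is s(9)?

-68

0 , -2 , -4 , -6
-2 , -2 , -2
The second differences are constant (-2).
-6 − 2 = -8;  -8 − 8 = -16
-8 − 2 = -10;  -16 − 10 = -26
-10 − 2 = -12;  -26 − 12 = -38
-12 − 2 = -14;  -38 − 14 = -52
-14 − 2 = -16;  -52 − 16 = -68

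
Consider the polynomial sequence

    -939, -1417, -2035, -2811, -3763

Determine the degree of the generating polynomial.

3

-478, -618, -776, -952
-140, -158, -176
-18, -18
The third differences are constant, so the polynomial has degree 3.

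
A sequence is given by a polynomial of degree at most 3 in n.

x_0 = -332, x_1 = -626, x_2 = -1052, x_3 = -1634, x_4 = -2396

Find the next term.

-3362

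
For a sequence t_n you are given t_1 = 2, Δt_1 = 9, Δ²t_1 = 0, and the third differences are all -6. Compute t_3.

20

Build the table forward from the leading diagonal:
Δ³: -6, -6, -6
Δ²: 0, -6, -12
Δ: 9, 9, 3
t: 2, 11, 20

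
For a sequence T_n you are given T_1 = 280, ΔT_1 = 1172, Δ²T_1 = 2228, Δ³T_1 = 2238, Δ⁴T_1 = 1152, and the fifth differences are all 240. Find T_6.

56800

Build the table forward from the leading diagonal:
Δ⁵: 240  240  240  240  240  240
Δ⁴: 1152  1392  1632  1872  2112  2352
Δ³: 2238  3390  4782  6414  8286  10398
Δ²: 2228  4466  7856  12638  19052  27338
Δ: 1172  3400  7866  15722  28360  47412
T: 280  1452  4852  12718  28440  56800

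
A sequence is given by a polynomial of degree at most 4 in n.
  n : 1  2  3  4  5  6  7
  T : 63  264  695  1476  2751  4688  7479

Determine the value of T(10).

D1: 201, 431, 781, 1275, 1937, 2791
D2: 230, 350, 494, 662, 854
D3: 120, 144, 168, 192
D4: 24, 24, 24
The fourth differences are constant (24).
192 + 24 = 216;  854 + 216 = 1070;  2791 + 1070 = 3861;  7479 + 3861 = 11340
216 + 24 = 240;  1070 + 240 = 1310;  3861 + 1310 = 5171;  11340 + 5171 = 16511
240 + 24 = 264;  1310 + 264 = 1574;  5171 + 1574 = 6745;  16511 + 6745 = 23256

23256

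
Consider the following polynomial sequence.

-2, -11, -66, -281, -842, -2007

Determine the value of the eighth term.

First differences: -9, -55, -215, -561, -1165
Second differences: -46, -160, -346, -604
Third differences: -114, -186, -258
Fourth differences: -72, -72
The fourth differences are constant (-72).
-258 − 72 = -330;  -604 − 330 = -934;  -1165 − 934 = -2099;  -2007 − 2099 = -4106
-330 − 72 = -402;  -934 − 402 = -1336;  -2099 − 1336 = -3435;  -4106 − 3435 = -7541

-7541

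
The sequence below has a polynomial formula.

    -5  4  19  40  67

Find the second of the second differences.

Δ: 9, 15, 21, 27
Δ²: 6, 6, 6

6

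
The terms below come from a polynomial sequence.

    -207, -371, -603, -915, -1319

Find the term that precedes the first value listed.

Δ: -164  -232  -312  -404
Δ²: -68  -80  -92
Δ³: -12  -12
The third differences are constant at -12.
Work back: -68 + 12 = -56;  -164 + 56 = -108;  -207 + 108 = -99

-99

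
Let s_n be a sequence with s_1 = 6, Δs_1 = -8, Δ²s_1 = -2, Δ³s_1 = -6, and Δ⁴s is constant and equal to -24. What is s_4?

-30

Build the table forward from the leading diagonal:
Δ⁴: -24, -24, -24, -24
Δ³: -6, -30, -54, -78
Δ²: -2, -8, -38, -92
Δ: -8, -10, -18, -56
s: 6, -2, -12, -30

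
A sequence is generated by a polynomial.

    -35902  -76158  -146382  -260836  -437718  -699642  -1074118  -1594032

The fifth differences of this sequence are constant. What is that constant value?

First differences: -40256, -70224, -114454, -176882, -261924, -374476, -519914
Second differences: -29968, -44230, -62428, -85042, -112552, -145438
Third differences: -14262, -18198, -22614, -27510, -32886
Fourth differences: -3936, -4416, -4896, -5376
Fifth differences: -480, -480, -480

-480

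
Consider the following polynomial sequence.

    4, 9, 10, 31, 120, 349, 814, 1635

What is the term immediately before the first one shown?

5, 1, 21, 89, 229, 465, 821
-4, 20, 68, 140, 236, 356
24, 48, 72, 96, 120
24, 24, 24, 24
The fourth differences are constant at 24.
Work back: 24 − 24 = 0;  -4 + 0 = -4;  5 + 4 = 9;  4 − 9 = -5

-5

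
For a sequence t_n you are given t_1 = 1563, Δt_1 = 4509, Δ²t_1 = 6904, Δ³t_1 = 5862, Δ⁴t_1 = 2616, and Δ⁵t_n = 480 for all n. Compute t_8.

484920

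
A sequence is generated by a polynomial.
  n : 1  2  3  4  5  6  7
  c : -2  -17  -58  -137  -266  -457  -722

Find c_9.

-15  -41  -79  -129  -191  -265
-26  -38  -50  -62  -74
-12  -12  -12  -12
The third differences are constant (-12).
-74 − 12 = -86;  -265 − 86 = -351;  -722 − 351 = -1073
-86 − 12 = -98;  -351 − 98 = -449;  -1073 − 449 = -1522

-1522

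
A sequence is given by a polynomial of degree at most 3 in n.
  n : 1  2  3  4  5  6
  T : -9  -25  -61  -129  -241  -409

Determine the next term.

-645

First differences: -16  -36  -68  -112  -168
Second differences: -20  -32  -44  -56
Third differences: -12  -12  -12
The third differences are constant (-12).
-56 − 12 = -68;  -168 − 68 = -236;  -409 − 236 = -645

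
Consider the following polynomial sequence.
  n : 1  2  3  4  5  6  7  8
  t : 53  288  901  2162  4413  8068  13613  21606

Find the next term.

32677

D1: 235, 613, 1261, 2251, 3655, 5545, 7993
D2: 378, 648, 990, 1404, 1890, 2448
D3: 270, 342, 414, 486, 558
D4: 72, 72, 72, 72
Fourth differences constant at 72.
558 + 72 = 630;  2448 + 630 = 3078;  7993 + 3078 = 11071;  21606 + 11071 = 32677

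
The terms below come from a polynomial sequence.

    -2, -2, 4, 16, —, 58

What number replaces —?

34

Using the first 4 terms:
Δ: 0  6  12
Δ²: 6  6
Constant second difference = 6.
Extend forward: 12 + 6 = 18;  16 + 18 = 34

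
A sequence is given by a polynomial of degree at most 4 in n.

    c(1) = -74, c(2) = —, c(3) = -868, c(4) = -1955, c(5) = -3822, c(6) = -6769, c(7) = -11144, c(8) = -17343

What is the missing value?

-309

Using the last 6 terms:
First differences: -1087  -1867  -2947  -4375  -6199
Second differences: -780  -1080  -1428  -1824
Third differences: -300  -348  -396
Fourth differences: -48  -48
Constant fourth difference = -48.
Extend backward: -300 + 48 = -252;  -780 + 252 = -528;  -1087 + 528 = -559;  -868 + 559 = -309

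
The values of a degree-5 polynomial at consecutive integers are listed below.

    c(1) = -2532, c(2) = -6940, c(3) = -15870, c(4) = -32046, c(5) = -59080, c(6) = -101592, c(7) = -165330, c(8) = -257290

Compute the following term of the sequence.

-385836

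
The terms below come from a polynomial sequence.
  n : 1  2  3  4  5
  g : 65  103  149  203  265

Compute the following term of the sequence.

335

D1: 38  46  54  62
D2: 8  8  8
Second differences constant at 8.
62 + 8 = 70;  265 + 70 = 335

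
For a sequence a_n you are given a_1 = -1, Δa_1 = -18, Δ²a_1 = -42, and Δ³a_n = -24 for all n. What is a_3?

Build the table forward from the leading diagonal:
Δ³: -24  -24  -24
Δ²: -42  -66  -90
Δ: -18  -60  -126
a: -1  -19  -79

-79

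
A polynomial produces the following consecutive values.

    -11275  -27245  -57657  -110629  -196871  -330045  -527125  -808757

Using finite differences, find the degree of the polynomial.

First differences: -15970, -30412, -52972, -86242, -133174, -197080, -281632
Second differences: -14442, -22560, -33270, -46932, -63906, -84552
Third differences: -8118, -10710, -13662, -16974, -20646
Fourth differences: -2592, -2952, -3312, -3672
Fifth differences: -360, -360, -360
The fifth differences are constant, so the polynomial has degree 5.

5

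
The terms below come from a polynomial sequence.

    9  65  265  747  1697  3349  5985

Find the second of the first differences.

200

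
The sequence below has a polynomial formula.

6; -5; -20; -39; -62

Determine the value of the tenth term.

-237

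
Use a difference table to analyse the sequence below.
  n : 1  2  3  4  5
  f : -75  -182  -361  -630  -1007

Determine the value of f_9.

-3955

First differences: -107, -179, -269, -377
Second differences: -72, -90, -108
Third differences: -18, -18
The third differences are constant (-18).
-108 − 18 = -126;  -377 − 126 = -503;  -1007 − 503 = -1510
-126 − 18 = -144;  -503 − 144 = -647;  -1510 − 647 = -2157
-144 − 18 = -162;  -647 − 162 = -809;  -2157 − 809 = -2966
-162 − 18 = -180;  -809 − 180 = -989;  -2966 − 989 = -3955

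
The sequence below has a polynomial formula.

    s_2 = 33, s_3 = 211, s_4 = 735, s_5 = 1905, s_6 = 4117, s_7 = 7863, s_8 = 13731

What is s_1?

-3

D1: 178  524  1170  2212  3746  5868
D2: 346  646  1042  1534  2122
D3: 300  396  492  588
D4: 96  96  96
The fourth differences are constant at 96.
Work back: 300 − 96 = 204;  346 − 204 = 142;  178 − 142 = 36;  33 − 36 = -3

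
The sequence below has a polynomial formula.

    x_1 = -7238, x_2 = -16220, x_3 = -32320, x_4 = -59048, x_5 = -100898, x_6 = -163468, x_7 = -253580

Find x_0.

-2728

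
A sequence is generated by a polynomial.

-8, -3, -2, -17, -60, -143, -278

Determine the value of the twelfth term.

-2153

5, 1, -15, -43, -83, -135
-4, -16, -28, -40, -52
-12, -12, -12, -12
Third differences constant at -12.
-52 − 12 = -64;  -135 − 64 = -199;  -278 − 199 = -477
-64 − 12 = -76;  -199 − 76 = -275;  -477 − 275 = -752
-76 − 12 = -88;  -275 − 88 = -363;  -752 − 363 = -1115
-88 − 12 = -100;  -363 − 100 = -463;  -1115 − 463 = -1578
-100 − 12 = -112;  -463 − 112 = -575;  -1578 − 575 = -2153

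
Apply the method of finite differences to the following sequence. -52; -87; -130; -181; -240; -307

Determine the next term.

First differences: -35 , -43 , -51 , -59 , -67
Second differences: -8 , -8 , -8 , -8
The second differences are constant (-8).
-67 − 8 = -75;  -307 − 75 = -382

-382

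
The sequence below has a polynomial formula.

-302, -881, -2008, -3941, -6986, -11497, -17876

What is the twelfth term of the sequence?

-95221

-579, -1127, -1933, -3045, -4511, -6379
-548, -806, -1112, -1466, -1868
-258, -306, -354, -402
-48, -48, -48
Constant fourth difference = -48, so extend:
-402 − 48 = -450;  -1868 − 450 = -2318;  -6379 − 2318 = -8697;  -17876 − 8697 = -26573
-450 − 48 = -498;  -2318 − 498 = -2816;  -8697 − 2816 = -11513;  -26573 − 11513 = -38086
-498 − 48 = -546;  -2816 − 546 = -3362;  -11513 − 3362 = -14875;  -38086 − 14875 = -52961
-546 − 48 = -594;  -3362 − 594 = -3956;  -14875 − 3956 = -18831;  -52961 − 18831 = -71792
-594 − 48 = -642;  -3956 − 642 = -4598;  -18831 − 4598 = -23429;  -71792 − 23429 = -95221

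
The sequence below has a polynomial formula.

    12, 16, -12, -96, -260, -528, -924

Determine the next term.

D1: 4  -28  -84  -164  -268  -396
D2: -32  -56  -80  -104  -128
D3: -24  -24  -24  -24
Constant third difference = -24, so extend:
-128 − 24 = -152;  -396 − 152 = -548;  -924 − 548 = -1472

-1472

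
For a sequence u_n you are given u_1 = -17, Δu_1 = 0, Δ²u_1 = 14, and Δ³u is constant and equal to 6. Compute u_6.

Build the table forward from the leading diagonal:
D3: 6  6  6  6  6  6
D2: 14  20  26  32  38  44
D1: 0  14  34  60  92  130
u: -17  -17  -3  31  91  183

183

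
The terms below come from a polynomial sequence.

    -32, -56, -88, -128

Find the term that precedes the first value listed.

-24  -32  -40
-8  -8
The second differences are constant at -8.
Work back: -24 + 8 = -16;  -32 + 16 = -16

-16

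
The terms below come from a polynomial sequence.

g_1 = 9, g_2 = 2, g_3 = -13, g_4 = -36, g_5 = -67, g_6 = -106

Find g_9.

-271

First differences: -7 , -15 , -23 , -31 , -39
Second differences: -8 , -8 , -8 , -8
Constant second difference = -8, so extend:
-39 − 8 = -47;  -106 − 47 = -153
-47 − 8 = -55;  -153 − 55 = -208
-55 − 8 = -63;  -208 − 63 = -271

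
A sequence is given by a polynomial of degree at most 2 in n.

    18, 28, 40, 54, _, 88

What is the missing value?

Using the first 4 terms:
10  12  14
2  2
Constant second difference = 2.
Extend forward: 14 + 2 = 16;  54 + 16 = 70

70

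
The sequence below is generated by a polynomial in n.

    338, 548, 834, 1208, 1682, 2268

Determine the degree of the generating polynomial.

Δ: 210, 286, 374, 474, 586
Δ²: 76, 88, 100, 112
Δ³: 12, 12, 12
The third differences are constant, so the polynomial has degree 3.

3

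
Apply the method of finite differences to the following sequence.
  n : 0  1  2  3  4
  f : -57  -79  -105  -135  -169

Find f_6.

First differences: -22  -26  -30  -34
Second differences: -4  -4  -4
The second differences are constant (-4).
-34 − 4 = -38;  -169 − 38 = -207
-38 − 4 = -42;  -207 − 42 = -249

-249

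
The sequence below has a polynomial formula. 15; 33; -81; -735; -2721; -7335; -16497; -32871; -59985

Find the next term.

18, -114, -654, -1986, -4614, -9162, -16374, -27114
-132, -540, -1332, -2628, -4548, -7212, -10740
-408, -792, -1296, -1920, -2664, -3528
-384, -504, -624, -744, -864
-120, -120, -120, -120
The fifth differences are constant (-120).
-864 − 120 = -984;  -3528 − 984 = -4512;  -10740 − 4512 = -15252;  -27114 − 15252 = -42366;  -59985 − 42366 = -102351

-102351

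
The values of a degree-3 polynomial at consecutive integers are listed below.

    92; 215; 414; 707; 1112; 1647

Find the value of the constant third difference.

D1: 123, 199, 293, 405, 535
D2: 76, 94, 112, 130
D3: 18, 18, 18

18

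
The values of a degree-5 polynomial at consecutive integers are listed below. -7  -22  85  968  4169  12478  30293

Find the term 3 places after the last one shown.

Δ: -15, 107, 883, 3201, 8309, 17815
Δ²: 122, 776, 2318, 5108, 9506
Δ³: 654, 1542, 2790, 4398
Δ⁴: 888, 1248, 1608
Δ⁵: 360, 360
Constant fifth difference = 360, so extend:
1608 + 360 = 1968;  4398 + 1968 = 6366;  9506 + 6366 = 15872;  17815 + 15872 = 33687;  30293 + 33687 = 63980
1968 + 360 = 2328;  6366 + 2328 = 8694;  15872 + 8694 = 24566;  33687 + 24566 = 58253;  63980 + 58253 = 122233
2328 + 360 = 2688;  8694 + 2688 = 11382;  24566 + 11382 = 35948;  58253 + 35948 = 94201;  122233 + 94201 = 216434

216434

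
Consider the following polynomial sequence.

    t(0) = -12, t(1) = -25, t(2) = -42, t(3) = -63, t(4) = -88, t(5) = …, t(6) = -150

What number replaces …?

Using the first 5 terms:
-13, -17, -21, -25
-4, -4, -4
Constant second difference = -4.
Extend forward: -25 − 4 = -29;  -88 − 29 = -117

-117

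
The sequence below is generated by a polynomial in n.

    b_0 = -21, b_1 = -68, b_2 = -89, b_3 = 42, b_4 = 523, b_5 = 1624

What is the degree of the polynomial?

4

-47, -21, 131, 481, 1101
26, 152, 350, 620
126, 198, 270
72, 72
The fourth differences are constant, so the polynomial has degree 4.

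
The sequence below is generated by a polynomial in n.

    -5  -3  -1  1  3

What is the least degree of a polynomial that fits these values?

1

First differences: 2, 2, 2, 2
The first differences are constant, so the polynomial has degree 1.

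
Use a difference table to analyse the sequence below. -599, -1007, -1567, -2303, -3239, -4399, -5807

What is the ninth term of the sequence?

-9463

Δ: -408 , -560 , -736 , -936 , -1160 , -1408
Δ²: -152 , -176 , -200 , -224 , -248
Δ³: -24 , -24 , -24 , -24
Constant third difference = -24, so extend:
-248 − 24 = -272;  -1408 − 272 = -1680;  -5807 − 1680 = -7487
-272 − 24 = -296;  -1680 − 296 = -1976;  -7487 − 1976 = -9463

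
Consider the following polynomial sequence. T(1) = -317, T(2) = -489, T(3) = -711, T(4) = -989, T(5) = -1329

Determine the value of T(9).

-3429

Δ: -172  -222  -278  -340
Δ²: -50  -56  -62
Δ³: -6  -6
The third differences are constant (-6).
-62 − 6 = -68;  -340 − 68 = -408;  -1329 − 408 = -1737
-68 − 6 = -74;  -408 − 74 = -482;  -1737 − 482 = -2219
-74 − 6 = -80;  -482 − 80 = -562;  -2219 − 562 = -2781
-80 − 6 = -86;  -562 − 86 = -648;  -2781 − 648 = -3429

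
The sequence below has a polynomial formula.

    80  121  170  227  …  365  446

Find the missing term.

292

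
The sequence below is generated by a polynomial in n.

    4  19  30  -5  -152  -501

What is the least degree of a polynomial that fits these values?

4

D1: 15, 11, -35, -147, -349
D2: -4, -46, -112, -202
D3: -42, -66, -90
D4: -24, -24
The fourth differences are constant, so the polynomial has degree 4.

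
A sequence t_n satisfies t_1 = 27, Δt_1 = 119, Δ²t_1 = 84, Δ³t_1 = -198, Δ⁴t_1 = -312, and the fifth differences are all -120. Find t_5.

-97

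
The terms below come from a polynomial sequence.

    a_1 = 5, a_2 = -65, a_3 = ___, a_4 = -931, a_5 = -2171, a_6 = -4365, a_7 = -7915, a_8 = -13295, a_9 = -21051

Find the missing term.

-315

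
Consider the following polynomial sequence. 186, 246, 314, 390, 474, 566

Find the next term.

666

D1: 60 , 68 , 76 , 84 , 92
D2: 8 , 8 , 8 , 8
Constant second difference = 8, so extend:
92 + 8 = 100;  566 + 100 = 666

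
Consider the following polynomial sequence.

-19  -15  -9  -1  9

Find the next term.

21

First differences: 4  6  8  10
Second differences: 2  2  2
Constant second difference = 2, so extend:
10 + 2 = 12;  9 + 12 = 21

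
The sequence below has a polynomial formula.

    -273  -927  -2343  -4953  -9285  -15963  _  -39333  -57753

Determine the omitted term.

Using the first 6 terms:
First differences: -654  -1416  -2610  -4332  -6678
Second differences: -762  -1194  -1722  -2346
Third differences: -432  -528  -624
Fourth differences: -96  -96
Constant fourth difference = -96.
Extend forward: -624 − 96 = -720;  -2346 − 720 = -3066;  -6678 − 3066 = -9744;  -15963 − 9744 = -25707

-25707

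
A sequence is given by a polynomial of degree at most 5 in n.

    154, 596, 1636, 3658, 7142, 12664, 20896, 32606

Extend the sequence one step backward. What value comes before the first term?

22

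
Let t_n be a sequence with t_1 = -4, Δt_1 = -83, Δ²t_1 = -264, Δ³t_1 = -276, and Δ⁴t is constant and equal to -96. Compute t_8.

Build the table forward from the leading diagonal:
Δ⁴: -96  -96  -96  -96  -96  -96  -96  -96
Δ³: -276  -372  -468  -564  -660  -756  -852  -948
Δ²: -264  -540  -912  -1380  -1944  -2604  -3360  -4212
Δ: -83  -347  -887  -1799  -3179  -5123  -7727  -11087
t: -4  -87  -434  -1321  -3120  -6299  -11422  -19149

-19149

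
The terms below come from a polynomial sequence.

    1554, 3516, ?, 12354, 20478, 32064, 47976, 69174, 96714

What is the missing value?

Using the last 6 terms:
Δ: 8124, 11586, 15912, 21198, 27540
Δ²: 3462, 4326, 5286, 6342
Δ³: 864, 960, 1056
Δ⁴: 96, 96
Constant fourth difference = 96.
Extend backward: 864 − 96 = 768;  3462 − 768 = 2694;  8124 − 2694 = 5430;  12354 − 5430 = 6924

6924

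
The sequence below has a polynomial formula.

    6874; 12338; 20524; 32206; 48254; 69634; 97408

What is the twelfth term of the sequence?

376078

D1: 5464  8186  11682  16048  21380  27774
D2: 2722  3496  4366  5332  6394
D3: 774  870  966  1062
D4: 96  96  96
Fourth differences constant at 96.
1062 + 96 = 1158;  6394 + 1158 = 7552;  27774 + 7552 = 35326;  97408 + 35326 = 132734
1158 + 96 = 1254;  7552 + 1254 = 8806;  35326 + 8806 = 44132;  132734 + 44132 = 176866
1254 + 96 = 1350;  8806 + 1350 = 10156;  44132 + 10156 = 54288;  176866 + 54288 = 231154
1350 + 96 = 1446;  10156 + 1446 = 11602;  54288 + 11602 = 65890;  231154 + 65890 = 297044
1446 + 96 = 1542;  11602 + 1542 = 13144;  65890 + 13144 = 79034;  297044 + 79034 = 376078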